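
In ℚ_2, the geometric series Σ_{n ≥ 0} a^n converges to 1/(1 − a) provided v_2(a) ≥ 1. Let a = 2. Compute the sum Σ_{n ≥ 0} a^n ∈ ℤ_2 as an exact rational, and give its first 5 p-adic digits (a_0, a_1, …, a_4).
Σ a^n = 1/(1 − a) = -1;  first 5 digits = (1, 1, 1, 1, 1)

v_2(a) = 1 ≥ 1, so the series converges in ℤ_2 to 1/(1 − a) = 1/(1 − 2) = -1. Expand this rational in ℤ_2: compute digits iteratively via d_i = x_i mod 2, x_{i+1} = (x_i − d_i)/2. The first 5 digits are (1, 1, 1, 1, 1).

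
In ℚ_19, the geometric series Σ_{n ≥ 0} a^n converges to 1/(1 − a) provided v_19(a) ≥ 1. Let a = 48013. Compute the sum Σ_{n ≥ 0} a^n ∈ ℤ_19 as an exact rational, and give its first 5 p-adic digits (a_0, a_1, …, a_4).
Σ a^n = 1/(1 − a) = -1/48012;  first 5 digits = (1, 0, 0, 7, 0)

v_19(a) = 3 ≥ 1, so the series converges in ℤ_19 to 1/(1 − a) = 1/(1 − 48013) = -1/48012. Expand this rational in ℤ_19: compute digits iteratively via d_i = x_i mod 19, x_{i+1} = (x_i − d_i)/19. The first 5 digits are (1, 0, 0, 7, 0).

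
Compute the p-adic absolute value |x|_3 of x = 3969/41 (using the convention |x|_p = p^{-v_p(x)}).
|3969/41|_3 = 1/81

Step 1 — compute v_3(x) by factoring powers of 3 out of the numerator and denominator: v_3(3969/41) = 4. Step 2 — apply |x|_p = p^{-v_p(x)} = 3^{-4} = 1/81.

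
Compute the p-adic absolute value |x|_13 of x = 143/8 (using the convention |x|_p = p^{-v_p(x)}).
|143/8|_13 = 1/13

Step 1 — compute v_13(x) by factoring powers of 13 out of the numerator and denominator: v_13(143/8) = 1. Step 2 — apply |x|_p = p^{-v_p(x)} = 13^{-1} = 1/13.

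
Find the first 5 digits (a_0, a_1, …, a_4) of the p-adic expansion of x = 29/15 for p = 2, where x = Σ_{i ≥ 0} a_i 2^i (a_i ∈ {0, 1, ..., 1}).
(a_0, …, a_4) = (1, 1, 0, 0, 1)

v_2(29/15) = 0 (numerator and denominator both coprime to 2), so x ∈ ℤ_2^×. Compute digits iteratively via a_i = x_i mod 2, x_{i+1} = (x_i − a_i)/2, with x_0 = x:
  x_0 = 29/15;  a_0 = 1;  x_1 = (x_0 − 1)/2 = 7/15
  x_1 = 7/15;  a_1 = 1;  x_2 = (x_1 − 1)/2 = -4/15
  x_2 = -4/15;  a_2 = 0;  x_3 = (x_2 − 0)/2 = -2/15
  x_3 = -2/15;  a_3 = 0;  x_4 = (x_3 − 0)/2 = -1/15
  x_4 = -1/15;  a_4 = 1;  x_5 = (x_4 − 1)/2 = -8/15
Digits: (1, 1, 0, 0, 1).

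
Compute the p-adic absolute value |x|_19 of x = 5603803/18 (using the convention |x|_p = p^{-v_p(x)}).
|5603803/18|_19 = 1/130321

Step 1 — compute v_19(x) by factoring powers of 19 out of the numerator and denominator: v_19(5603803/18) = 4. Step 2 — apply |x|_p = p^{-v_p(x)} = 19^{-4} = 1/130321.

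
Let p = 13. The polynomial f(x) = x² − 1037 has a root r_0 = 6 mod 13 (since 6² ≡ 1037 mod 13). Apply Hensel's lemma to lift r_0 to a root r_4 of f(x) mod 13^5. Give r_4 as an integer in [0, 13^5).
r_4 = 144345 (mod 371293)

Hensel's recurrence: r_{i+1} = r_i − f(r_i)·(f′(r_i))^{-1} mod 13^{i+2}, with f′(x) = 2x. Iterate:
  r_0 = 6 (mod 13)
  r_1 = 19 (mod 169)
  r_2 = 1540 (mod 2197)
  r_3 = 1540 (mod 28561)
  r_4 = 144345 (mod 371293)
Final: r_4 = 144345, and one checks f(r_4) ≡ 0 mod 13^5.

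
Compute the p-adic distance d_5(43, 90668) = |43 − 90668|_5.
d_5(43, 90668) = 1/3125

Step 1 — x − y = 43 − 90668 = -90625. Step 2 — v_5(-90625) = 5 (factor: -90625 = −(5^5 · 29); the sign does not affect v_p). Step 3 — |x − y|_5 = 5^{-5} = 1/3125.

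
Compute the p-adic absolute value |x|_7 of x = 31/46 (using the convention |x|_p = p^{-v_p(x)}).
|31/46|_7 = 1

Step 1 — compute v_7(x) by factoring powers of 7 out of the numerator and denominator: v_7(31/46) = 0. Step 2 — apply |x|_p = p^{-v_p(x)} = 7^{0} = 1.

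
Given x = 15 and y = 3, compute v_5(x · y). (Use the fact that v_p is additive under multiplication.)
v_5(45) = 1

v_p(x) = 1 (factor: 15 = 5^1 · 3); v_p(y) = 0 (factor: 3 = 5^0 · 3). Additivity: v_p(xy) = v_p(x) + v_p(y) = 1 + 0 = 1. (Direct check: xy = 45 = 5^1 · (9).)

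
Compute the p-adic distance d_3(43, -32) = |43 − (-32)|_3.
d_3(43, -32) = 1/3

Step 1 — x − y = 43 − (-32) = 75. Step 2 — v_3(75) = 1 (factor: 75 = (3^1 · 25); the sign does not affect v_p). Step 3 — |x − y|_3 = 3^{-1} = 1/3.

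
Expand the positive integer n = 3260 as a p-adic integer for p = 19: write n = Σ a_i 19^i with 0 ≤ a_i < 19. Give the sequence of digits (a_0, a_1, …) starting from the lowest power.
(a_0, a_1, …) = (11, 0, 9)

Repeated division by 19 gives the digits low-to-high: 3260 = 11 + 9·19^2. Digit sequence: (11, 0, 9).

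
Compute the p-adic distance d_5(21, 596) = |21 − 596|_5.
d_5(21, 596) = 1/25

Step 1 — x − y = 21 − 596 = -575. Step 2 — v_5(-575) = 2 (factor: -575 = −(5^2 · 23); the sign does not affect v_p). Step 3 — |x − y|_5 = 5^{-2} = 1/25.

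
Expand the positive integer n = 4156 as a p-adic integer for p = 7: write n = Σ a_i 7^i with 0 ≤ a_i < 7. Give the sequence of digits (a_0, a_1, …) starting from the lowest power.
(a_0, a_1, …) = (5, 5, 0, 5, 1)

Repeated division by 7 gives the digits low-to-high: 4156 = 5 + 5·7^1 + 5·7^3 + 1·7^4. Digit sequence: (5, 5, 0, 5, 1).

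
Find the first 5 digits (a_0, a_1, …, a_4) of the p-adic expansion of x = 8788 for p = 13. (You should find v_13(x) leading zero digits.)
(a_0, …, a_4) = (0, 0, 0, 4, 0)

v_13(8788) = 3, so a_0 = ... = a_2 = 0. Factor out: x = 13^3 · u with u = 4 a unit in ℤ_13. Expand u iteratively via a_{v+i} = u_i mod 13, u_{i+1} = (u_i − a_{v+i})/13:
  u_0 = 4;  a_3 = 4;  u_1 = (u_0 − 4)/13 = 0
  u_1 = 0;  a_4 = 0;  u_2 = (u_1 − 0)/13 = 0
Digits: (0, 0, 0, 4, 0).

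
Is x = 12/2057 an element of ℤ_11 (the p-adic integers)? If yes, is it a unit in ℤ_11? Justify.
x ∉ ℤ_11 (v_11(x) = -2 < 0)

ℤ_11 = {x ∈ ℚ_11 : v_11(x) ≥ 0} and ℤ_11^× = {x ∈ ℤ_11 : v_11(x) = 0}. Here v_11(12/2057) = v_11(num) − v_11(den) = -2; compare against these criteria.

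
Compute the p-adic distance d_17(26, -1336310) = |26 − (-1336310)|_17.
d_17(26, -1336310) = 1/83521

Step 1 — x − y = 26 − (-1336310) = 1336336. Step 2 — v_17(1336336) = 4 (factor: 1336336 = (17^4 · 16); the sign does not affect v_p). Step 3 — |x − y|_17 = 17^{-4} = 1/83521.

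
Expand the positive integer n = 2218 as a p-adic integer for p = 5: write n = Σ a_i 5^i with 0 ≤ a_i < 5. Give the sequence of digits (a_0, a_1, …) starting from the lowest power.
(a_0, a_1, …) = (3, 3, 3, 2, 3)

Repeated division by 5 gives the digits low-to-high: 2218 = 3 + 3·5^1 + 3·5^2 + 2·5^3 + 3·5^4. Digit sequence: (3, 3, 3, 2, 3).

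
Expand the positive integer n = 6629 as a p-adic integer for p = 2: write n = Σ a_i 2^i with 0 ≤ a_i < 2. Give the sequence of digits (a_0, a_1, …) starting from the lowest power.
(a_0, a_1, …) = (1, 0, 1, 0, 0, 1, 1, 1, 1, 0, 0, 1, 1)

Repeated division by 2 gives the digits low-to-high: 6629 = 1 + 1·2^2 + 1·2^5 + 1·2^6 + 1·2^7 + 1·2^8 + 1·2^11 + 1·2^12. Digit sequence: (1, 0, 1, 0, 0, 1, 1, 1, 1, 0, 0, 1, 1).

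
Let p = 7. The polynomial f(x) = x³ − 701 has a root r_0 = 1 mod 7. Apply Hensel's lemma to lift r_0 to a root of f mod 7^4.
r_3 = 708 (mod 2401)

Hensel: r_{i+1} = r_i − f(r_i)/f′(r_i) mod 7^{i+2}, where f′(x) = 3x². Iterate:
  r_0 = 1 (mod 7)
  r_1 = 22 (mod 49)
  r_2 = 22 (mod 343)
  r_3 = 708 (mod 2401)
Final: r = 708 with f(r) ≡ 0 mod 7^4.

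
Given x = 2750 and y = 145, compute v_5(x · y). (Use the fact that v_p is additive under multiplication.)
v_5(398750) = 4

v_p(x) = 3 (factor: 2750 = 5^3 · 22); v_p(y) = 1 (factor: 145 = 5^1 · 29). Additivity: v_p(xy) = v_p(x) + v_p(y) = 3 + 1 = 4. (Direct check: xy = 398750 = 5^4 · (638).)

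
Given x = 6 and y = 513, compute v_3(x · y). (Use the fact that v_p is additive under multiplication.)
v_3(3078) = 4

v_p(x) = 1 (factor: 6 = 3^1 · 2); v_p(y) = 3 (factor: 513 = 3^3 · 19). Additivity: v_p(xy) = v_p(x) + v_p(y) = 1 + 3 = 4. (Direct check: xy = 3078 = 3^4 · (38).)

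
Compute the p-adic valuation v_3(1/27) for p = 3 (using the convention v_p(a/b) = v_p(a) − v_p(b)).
v_3(1/27) = -3

Factor powers of 3 from the numerator and denominator of the reduced fraction: 1 = 3^0 · 1 and 27 = 3^3 · 1. Apply v_p(a/b) = v_p(a) − v_p(b): v_3(1/27) = 0 − 3 = -3.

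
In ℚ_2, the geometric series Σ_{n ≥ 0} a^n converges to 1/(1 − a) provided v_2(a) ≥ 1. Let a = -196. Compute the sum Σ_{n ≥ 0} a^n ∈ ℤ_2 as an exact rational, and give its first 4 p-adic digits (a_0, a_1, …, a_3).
Σ a^n = 1/(1 − a) = 1/197;  first 4 digits = (1, 0, 1, 1)

v_2(a) = 2 ≥ 1, so the series converges in ℤ_2 to 1/(1 − a) = 1/(1 − (-196)) = 1/197. Expand this rational in ℤ_2: compute digits iteratively via d_i = x_i mod 2, x_{i+1} = (x_i − d_i)/2. The first 4 digits are (1, 0, 1, 1).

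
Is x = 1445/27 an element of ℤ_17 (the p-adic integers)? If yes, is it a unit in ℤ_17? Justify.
x ∈ ℤ_17 but not a unit; v_17(x) = 2 > 0

ℤ_17 = {x ∈ ℚ_17 : v_17(x) ≥ 0} and ℤ_17^× = {x ∈ ℤ_17 : v_17(x) = 0}. Here v_17(1445/27) = v_17(num) − v_17(den) = 2; compare against these criteria.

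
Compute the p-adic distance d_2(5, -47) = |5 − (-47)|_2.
d_2(5, -47) = 1/4

Step 1 — x − y = 5 − (-47) = 52. Step 2 — v_2(52) = 2 (factor: 52 = (2^2 · 13); the sign does not affect v_p). Step 3 — |x − y|_2 = 2^{-2} = 1/4.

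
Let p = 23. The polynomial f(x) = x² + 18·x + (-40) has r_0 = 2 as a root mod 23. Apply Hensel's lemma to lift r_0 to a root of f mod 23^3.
r_2 = 2 (mod 12167)

Hensel: r_{i+1} = r_i − f(r_i)·(f′(r_i))^{-1} mod 23^{i+2}, f′(x) = 2x + 18. Iterate:
  r_0 = 2 (mod 23)
  r_1 = 2 (mod 529)
  r_2 = 2 (mod 12167)
Final: r = 2 satisfies f(r) ≡ 0 mod 23^3.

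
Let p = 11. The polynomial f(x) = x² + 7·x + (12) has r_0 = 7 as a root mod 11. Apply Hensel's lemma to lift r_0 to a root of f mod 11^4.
r_3 = 14637 (mod 14641)

Hensel: r_{i+1} = r_i − f(r_i)·(f′(r_i))^{-1} mod 11^{i+2}, f′(x) = 2x + 7. Iterate:
  r_0 = 7 (mod 11)
  r_1 = 117 (mod 121)
  r_2 = 1327 (mod 1331)
  r_3 = 14637 (mod 14641)
Final: r = 14637 satisfies f(r) ≡ 0 mod 11^4.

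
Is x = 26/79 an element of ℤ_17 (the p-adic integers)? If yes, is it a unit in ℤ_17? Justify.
x ∈ ℤ_17^× (unit); v_17(x) = 0

ℤ_17 = {x ∈ ℚ_17 : v_17(x) ≥ 0} and ℤ_17^× = {x ∈ ℤ_17 : v_17(x) = 0}. Here v_17(26/79) = v_17(num) − v_17(den) = 0; compare against these criteria.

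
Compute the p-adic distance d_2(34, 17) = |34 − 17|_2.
d_2(34, 17) = 1

Step 1 — x − y = 34 − 17 = 17. Step 2 — v_2(17) = 0 (factor: 17 = (2^0 · 17); the sign does not affect v_p). Step 3 — |x − y|_2 = 2^{0} = 1.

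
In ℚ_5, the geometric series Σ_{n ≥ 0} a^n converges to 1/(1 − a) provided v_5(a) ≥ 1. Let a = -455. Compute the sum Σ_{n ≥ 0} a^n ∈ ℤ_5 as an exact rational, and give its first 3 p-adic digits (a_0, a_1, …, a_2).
Σ a^n = 1/(1 − a) = 1/456;  first 3 digits = (1, 4, 2)

v_5(a) = 1 ≥ 1, so the series converges in ℤ_5 to 1/(1 − a) = 1/(1 − (-455)) = 1/456. Expand this rational in ℤ_5: compute digits iteratively via d_i = x_i mod 5, x_{i+1} = (x_i − d_i)/5. The first 3 digits are (1, 4, 2).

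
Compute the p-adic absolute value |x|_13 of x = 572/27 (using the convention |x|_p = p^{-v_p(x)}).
|572/27|_13 = 1/13

Step 1 — compute v_13(x) by factoring powers of 13 out of the numerator and denominator: v_13(572/27) = 1. Step 2 — apply |x|_p = p^{-v_p(x)} = 13^{-1} = 1/13.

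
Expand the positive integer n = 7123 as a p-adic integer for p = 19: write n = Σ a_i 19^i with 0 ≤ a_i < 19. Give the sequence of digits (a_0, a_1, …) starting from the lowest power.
(a_0, a_1, …) = (17, 13, 0, 1)

Repeated division by 19 gives the digits low-to-high: 7123 = 17 + 13·19^1 + 1·19^3. Digit sequence: (17, 13, 0, 1).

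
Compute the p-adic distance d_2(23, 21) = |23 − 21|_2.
d_2(23, 21) = 1/2

Step 1 — x − y = 23 − 21 = 2. Step 2 — v_2(2) = 1 (factor: 2 = (2^1 · 1); the sign does not affect v_p). Step 3 — |x − y|_2 = 2^{-1} = 1/2.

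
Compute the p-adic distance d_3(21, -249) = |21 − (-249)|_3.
d_3(21, -249) = 1/27

Step 1 — x − y = 21 − (-249) = 270. Step 2 — v_3(270) = 3 (factor: 270 = (3^3 · 10); the sign does not affect v_p). Step 3 — |x − y|_3 = 3^{-3} = 1/27.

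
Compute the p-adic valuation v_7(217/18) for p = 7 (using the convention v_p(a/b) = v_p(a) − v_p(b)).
v_7(217/18) = 1

Factor powers of 7 from the numerator and denominator of the reduced fraction: 217 = 7^1 · 31 and 18 = 7^0 · 18. Apply v_p(a/b) = v_p(a) − v_p(b): v_7(217/18) = 1 − 0 = 1.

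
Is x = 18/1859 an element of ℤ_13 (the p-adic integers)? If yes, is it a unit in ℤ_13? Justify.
x ∉ ℤ_13 (v_13(x) = -2 < 0)

ℤ_13 = {x ∈ ℚ_13 : v_13(x) ≥ 0} and ℤ_13^× = {x ∈ ℤ_13 : v_13(x) = 0}. Here v_13(18/1859) = v_13(num) − v_13(den) = -2; compare against these criteria.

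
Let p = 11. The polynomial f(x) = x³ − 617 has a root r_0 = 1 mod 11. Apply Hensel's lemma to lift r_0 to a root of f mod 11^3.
r_2 = 45 (mod 1331)

Hensel: r_{i+1} = r_i − f(r_i)/f′(r_i) mod 11^{i+2}, where f′(x) = 3x². Iterate:
  r_0 = 1 (mod 11)
  r_1 = 45 (mod 121)
  r_2 = 45 (mod 1331)
Final: r = 45 with f(r) ≡ 0 mod 11^3.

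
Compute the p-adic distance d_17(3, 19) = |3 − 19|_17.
d_17(3, 19) = 1

Step 1 — x − y = 3 − 19 = -16. Step 2 — v_17(-16) = 0 (factor: -16 = −(17^0 · 16); the sign does not affect v_p). Step 3 — |x − y|_17 = 17^{0} = 1.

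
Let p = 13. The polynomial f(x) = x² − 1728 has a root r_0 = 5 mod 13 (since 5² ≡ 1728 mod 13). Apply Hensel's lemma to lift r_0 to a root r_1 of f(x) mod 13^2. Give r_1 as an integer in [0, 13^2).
r_1 = 57 (mod 169)

Hensel's recurrence: r_{i+1} = r_i − f(r_i)·(f′(r_i))^{-1} mod 13^{i+2}, with f′(x) = 2x. Iterate:
  r_0 = 5 (mod 13)
  r_1 = 57 (mod 169)
Final: r_1 = 57, and one checks f(r_1) ≡ 0 mod 13^2.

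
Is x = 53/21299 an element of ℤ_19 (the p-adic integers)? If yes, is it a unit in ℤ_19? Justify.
x ∉ ℤ_19 (v_19(x) = -2 < 0)

ℤ_19 = {x ∈ ℚ_19 : v_19(x) ≥ 0} and ℤ_19^× = {x ∈ ℤ_19 : v_19(x) = 0}. Here v_19(53/21299) = v_19(num) − v_19(den) = -2; compare against these criteria.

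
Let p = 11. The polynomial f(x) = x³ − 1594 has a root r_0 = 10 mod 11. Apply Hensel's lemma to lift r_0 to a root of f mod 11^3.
r_2 = 1176 (mod 1331)

Hensel: r_{i+1} = r_i − f(r_i)/f′(r_i) mod 11^{i+2}, where f′(x) = 3x². Iterate:
  r_0 = 10 (mod 11)
  r_1 = 87 (mod 121)
  r_2 = 1176 (mod 1331)
Final: r = 1176 with f(r) ≡ 0 mod 11^3.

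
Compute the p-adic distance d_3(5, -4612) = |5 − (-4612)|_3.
d_3(5, -4612) = 1/243

Step 1 — x − y = 5 − (-4612) = 4617. Step 2 — v_3(4617) = 5 (factor: 4617 = (3^5 · 19); the sign does not affect v_p). Step 3 — |x − y|_3 = 3^{-5} = 1/243.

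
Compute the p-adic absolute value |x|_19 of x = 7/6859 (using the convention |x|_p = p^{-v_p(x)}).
|7/6859|_19 = 6859

Step 1 — compute v_19(x) by factoring powers of 19 out of the numerator and denominator: v_19(7/6859) = -3. Step 2 — apply |x|_p = p^{-v_p(x)} = 19^{3} = 6859.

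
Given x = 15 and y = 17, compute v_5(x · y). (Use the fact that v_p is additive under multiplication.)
v_5(255) = 1

v_p(x) = 1 (factor: 15 = 5^1 · 3); v_p(y) = 0 (factor: 17 = 5^0 · 17). Additivity: v_p(xy) = v_p(x) + v_p(y) = 1 + 0 = 1. (Direct check: xy = 255 = 5^1 · (51).)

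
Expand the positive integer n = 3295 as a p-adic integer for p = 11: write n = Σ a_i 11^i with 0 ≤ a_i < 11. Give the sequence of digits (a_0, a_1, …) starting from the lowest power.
(a_0, a_1, …) = (6, 2, 5, 2)

Repeated division by 11 gives the digits low-to-high: 3295 = 6 + 2·11^1 + 5·11^2 + 2·11^3. Digit sequence: (6, 2, 5, 2).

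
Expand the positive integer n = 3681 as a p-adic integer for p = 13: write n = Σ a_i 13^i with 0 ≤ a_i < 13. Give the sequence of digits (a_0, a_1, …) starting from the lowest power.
(a_0, a_1, …) = (2, 10, 8, 1)

Repeated division by 13 gives the digits low-to-high: 3681 = 2 + 10·13^1 + 8·13^2 + 1·13^3. Digit sequence: (2, 10, 8, 1).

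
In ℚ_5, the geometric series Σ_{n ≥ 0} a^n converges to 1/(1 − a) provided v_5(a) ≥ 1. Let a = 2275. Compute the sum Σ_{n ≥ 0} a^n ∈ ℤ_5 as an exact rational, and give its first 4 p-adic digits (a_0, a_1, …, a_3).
Σ a^n = 1/(1 − a) = -1/2274;  first 4 digits = (1, 0, 1, 3)

v_5(a) = 2 ≥ 1, so the series converges in ℤ_5 to 1/(1 − a) = 1/(1 − 2275) = -1/2274. Expand this rational in ℤ_5: compute digits iteratively via d_i = x_i mod 5, x_{i+1} = (x_i − d_i)/5. The first 4 digits are (1, 0, 1, 3).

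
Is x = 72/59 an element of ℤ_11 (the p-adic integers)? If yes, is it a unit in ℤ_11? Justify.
x ∈ ℤ_11^× (unit); v_11(x) = 0

ℤ_11 = {x ∈ ℚ_11 : v_11(x) ≥ 0} and ℤ_11^× = {x ∈ ℤ_11 : v_11(x) = 0}. Here v_11(72/59) = v_11(num) − v_11(den) = 0; compare against these criteria.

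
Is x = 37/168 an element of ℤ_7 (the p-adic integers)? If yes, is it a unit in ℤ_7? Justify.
x ∉ ℤ_7 (v_7(x) = -1 < 0)

ℤ_7 = {x ∈ ℚ_7 : v_7(x) ≥ 0} and ℤ_7^× = {x ∈ ℤ_7 : v_7(x) = 0}. Here v_7(37/168) = v_7(num) − v_7(den) = -1; compare against these criteria.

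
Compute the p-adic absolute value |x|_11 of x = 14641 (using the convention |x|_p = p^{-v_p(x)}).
|14641|_11 = 1/14641

Step 1 — compute v_11(x) by factoring powers of 11 out of the numerator and denominator: v_11(14641) = 4. Step 2 — apply |x|_p = p^{-v_p(x)} = 11^{-4} = 1/14641.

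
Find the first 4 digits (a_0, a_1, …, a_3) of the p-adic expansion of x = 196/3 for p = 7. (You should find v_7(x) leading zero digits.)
(a_0, …, a_3) = (0, 0, 6, 4)

v_7(196/3) = 2, so a_0 = ... = a_1 = 0. Factor out: x = 7^2 · u with u = 4/3 a unit in ℤ_7. Expand u iteratively via a_{v+i} = u_i mod 7, u_{i+1} = (u_i − a_{v+i})/7:
  u_0 = 4/3;  a_2 = 6;  u_1 = (u_0 − 6)/7 = -2/3
  u_1 = -2/3;  a_3 = 4;  u_2 = (u_1 − 4)/7 = -2/3
Digits: (0, 0, 6, 4).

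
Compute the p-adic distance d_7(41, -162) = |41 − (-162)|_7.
d_7(41, -162) = 1/7

Step 1 — x − y = 41 − (-162) = 203. Step 2 — v_7(203) = 1 (factor: 203 = (7^1 · 29); the sign does not affect v_p). Step 3 — |x − y|_7 = 7^{-1} = 1/7.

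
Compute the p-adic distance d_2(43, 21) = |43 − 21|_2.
d_2(43, 21) = 1/2

Step 1 — x − y = 43 − 21 = 22. Step 2 — v_2(22) = 1 (factor: 22 = (2^1 · 11); the sign does not affect v_p). Step 3 — |x − y|_2 = 2^{-1} = 1/2.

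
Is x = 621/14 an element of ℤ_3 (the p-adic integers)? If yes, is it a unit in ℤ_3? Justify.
x ∈ ℤ_3 but not a unit; v_3(x) = 3 > 0

ℤ_3 = {x ∈ ℚ_3 : v_3(x) ≥ 0} and ℤ_3^× = {x ∈ ℤ_3 : v_3(x) = 0}. Here v_3(621/14) = v_3(num) − v_3(den) = 3; compare against these criteria.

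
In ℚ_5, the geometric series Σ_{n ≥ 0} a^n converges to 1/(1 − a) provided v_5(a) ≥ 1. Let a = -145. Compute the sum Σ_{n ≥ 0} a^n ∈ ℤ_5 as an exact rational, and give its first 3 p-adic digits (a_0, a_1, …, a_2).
Σ a^n = 1/(1 − a) = 1/146;  first 3 digits = (1, 1, 0)

v_5(a) = 1 ≥ 1, so the series converges in ℤ_5 to 1/(1 − a) = 1/(1 − (-145)) = 1/146. Expand this rational in ℤ_5: compute digits iteratively via d_i = x_i mod 5, x_{i+1} = (x_i − d_i)/5. The first 3 digits are (1, 1, 0).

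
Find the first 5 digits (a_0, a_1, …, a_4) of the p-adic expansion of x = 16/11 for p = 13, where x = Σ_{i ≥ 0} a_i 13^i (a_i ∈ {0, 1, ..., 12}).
(a_0, …, a_4) = (5, 8, 10, 11, 5)

v_13(16/11) = 0 (numerator and denominator both coprime to 13), so x ∈ ℤ_13^×. Compute digits iteratively via a_i = x_i mod 13, x_{i+1} = (x_i − a_i)/13, with x_0 = x:
  x_0 = 16/11;  a_0 = 5;  x_1 = (x_0 − 5)/13 = -3/11
  x_1 = -3/11;  a_1 = 8;  x_2 = (x_1 − 8)/13 = -7/11
  x_2 = -7/11;  a_2 = 10;  x_3 = (x_2 − 10)/13 = -9/11
  x_3 = -9/11;  a_3 = 11;  x_4 = (x_3 − 11)/13 = -10/11
  x_4 = -10/11;  a_4 = 5;  x_5 = (x_4 − 5)/13 = -5/11
Digits: (5, 8, 10, 11, 5).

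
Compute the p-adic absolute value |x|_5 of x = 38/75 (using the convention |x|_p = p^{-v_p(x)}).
|38/75|_5 = 25

Step 1 — compute v_5(x) by factoring powers of 5 out of the numerator and denominator: v_5(38/75) = -2. Step 2 — apply |x|_p = p^{-v_p(x)} = 5^{2} = 25.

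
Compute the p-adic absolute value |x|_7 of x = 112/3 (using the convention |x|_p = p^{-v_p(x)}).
|112/3|_7 = 1/7

Step 1 — compute v_7(x) by factoring powers of 7 out of the numerator and denominator: v_7(112/3) = 1. Step 2 — apply |x|_p = p^{-v_p(x)} = 7^{-1} = 1/7.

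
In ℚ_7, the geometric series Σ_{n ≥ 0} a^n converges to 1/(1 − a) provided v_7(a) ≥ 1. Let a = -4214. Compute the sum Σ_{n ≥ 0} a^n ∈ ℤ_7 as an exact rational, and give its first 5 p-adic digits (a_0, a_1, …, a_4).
Σ a^n = 1/(1 − a) = 1/4215;  first 5 digits = (1, 0, 5, 1, 2)

v_7(a) = 2 ≥ 1, so the series converges in ℤ_7 to 1/(1 − a) = 1/(1 − (-4214)) = 1/4215. Expand this rational in ℤ_7: compute digits iteratively via d_i = x_i mod 7, x_{i+1} = (x_i − d_i)/7. The first 5 digits are (1, 0, 5, 1, 2).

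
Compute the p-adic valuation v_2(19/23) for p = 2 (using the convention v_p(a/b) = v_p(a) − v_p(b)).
v_2(19/23) = 0

Factor powers of 2 from the numerator and denominator of the reduced fraction: 19 = 2^0 · 19 and 23 = 2^0 · 23. Apply v_p(a/b) = v_p(a) − v_p(b): v_2(19/23) = 0 − 0 = 0.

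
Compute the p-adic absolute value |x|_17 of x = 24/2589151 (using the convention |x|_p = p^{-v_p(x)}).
|24/2589151|_17 = 83521

Step 1 — compute v_17(x) by factoring powers of 17 out of the numerator and denominator: v_17(24/2589151) = -4. Step 2 — apply |x|_p = p^{-v_p(x)} = 17^{4} = 83521.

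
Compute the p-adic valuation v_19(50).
v_19(50) = 0

v_19(n) is the largest exponent k such that 19^k divides n. Factor out: 50 = 19^0 · 50. (Sign doesn't affect v_p.) So v_19(50) = 0.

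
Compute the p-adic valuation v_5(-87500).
v_5(-87500) = 5

v_5(n) is the largest exponent k such that 5^k divides n. Factor out: -87500 = -5^5 · 28. (Sign doesn't affect v_p.) So v_5(-87500) = 5.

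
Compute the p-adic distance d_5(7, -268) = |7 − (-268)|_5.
d_5(7, -268) = 1/25

Step 1 — x − y = 7 − (-268) = 275. Step 2 — v_5(275) = 2 (factor: 275 = (5^2 · 11); the sign does not affect v_p). Step 3 — |x − y|_5 = 5^{-2} = 1/25.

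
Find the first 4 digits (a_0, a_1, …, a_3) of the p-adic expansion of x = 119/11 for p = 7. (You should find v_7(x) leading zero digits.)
(a_0, …, a_3) = (0, 6, 0, 5)

v_7(119/11) = 1, so a_0 = ... = a_0 = 0. Factor out: x = 7^1 · u with u = 17/11 a unit in ℤ_7. Expand u iteratively via a_{v+i} = u_i mod 7, u_{i+1} = (u_i − a_{v+i})/7:
  u_0 = 17/11;  a_1 = 6;  u_1 = (u_0 − 6)/7 = -7/11
  u_1 = -7/11;  a_2 = 0;  u_2 = (u_1 − 0)/7 = -1/11
  u_2 = -1/11;  a_3 = 5;  u_3 = (u_2 − 5)/7 = -8/11
Digits: (0, 6, 0, 5).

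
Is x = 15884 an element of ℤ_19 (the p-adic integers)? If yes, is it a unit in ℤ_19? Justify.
x ∈ ℤ_19 but not a unit; v_19(x) = 2 > 0

ℤ_19 = {x ∈ ℚ_19 : v_19(x) ≥ 0} and ℤ_19^× = {x ∈ ℤ_19 : v_19(x) = 0}. Here v_19(15884) = v_19(num) − v_19(den) = 2; compare against these criteria.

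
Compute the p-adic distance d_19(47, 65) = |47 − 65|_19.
d_19(47, 65) = 1

Step 1 — x − y = 47 − 65 = -18. Step 2 — v_19(-18) = 0 (factor: -18 = −(19^0 · 18); the sign does not affect v_p). Step 3 — |x − y|_19 = 19^{0} = 1.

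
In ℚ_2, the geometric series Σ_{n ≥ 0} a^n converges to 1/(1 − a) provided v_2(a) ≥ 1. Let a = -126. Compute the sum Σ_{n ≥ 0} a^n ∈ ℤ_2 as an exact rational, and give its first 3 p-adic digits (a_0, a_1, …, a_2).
Σ a^n = 1/(1 − a) = 1/127;  first 3 digits = (1, 1, 1)

v_2(a) = 1 ≥ 1, so the series converges in ℤ_2 to 1/(1 − a) = 1/(1 − (-126)) = 1/127. Expand this rational in ℤ_2: compute digits iteratively via d_i = x_i mod 2, x_{i+1} = (x_i − d_i)/2. The first 3 digits are (1, 1, 1).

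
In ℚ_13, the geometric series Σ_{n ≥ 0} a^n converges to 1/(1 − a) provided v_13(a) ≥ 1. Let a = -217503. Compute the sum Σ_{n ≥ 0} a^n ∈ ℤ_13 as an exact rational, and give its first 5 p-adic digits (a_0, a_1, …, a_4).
Σ a^n = 1/(1 − a) = 1/217504;  first 5 digits = (1, 0, 0, 5, 5)

v_13(a) = 3 ≥ 1, so the series converges in ℤ_13 to 1/(1 − a) = 1/(1 − (-217503)) = 1/217504. Expand this rational in ℤ_13: compute digits iteratively via d_i = x_i mod 13, x_{i+1} = (x_i − d_i)/13. The first 5 digits are (1, 0, 0, 5, 5).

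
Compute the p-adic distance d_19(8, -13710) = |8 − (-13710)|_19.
d_19(8, -13710) = 1/6859

Step 1 — x − y = 8 − (-13710) = 13718. Step 2 — v_19(13718) = 3 (factor: 13718 = (19^3 · 2); the sign does not affect v_p). Step 3 — |x − y|_19 = 19^{-3} = 1/6859.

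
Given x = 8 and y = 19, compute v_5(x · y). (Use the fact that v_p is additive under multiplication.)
v_5(152) = 0

v_p(x) = 0 (factor: 8 = 5^0 · 8); v_p(y) = 0 (factor: 19 = 5^0 · 19). Additivity: v_p(xy) = v_p(x) + v_p(y) = 0 + 0 = 0. (Direct check: xy = 152 = 5^0 · (152).)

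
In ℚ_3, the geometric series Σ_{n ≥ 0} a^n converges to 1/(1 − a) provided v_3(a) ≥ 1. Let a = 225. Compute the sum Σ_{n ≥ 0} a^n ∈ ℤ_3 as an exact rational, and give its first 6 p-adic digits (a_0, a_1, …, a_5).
Σ a^n = 1/(1 − a) = -1/224;  first 6 digits = (1, 0, 1, 2, 0, 2)

v_3(a) = 2 ≥ 1, so the series converges in ℤ_3 to 1/(1 − a) = 1/(1 − 225) = -1/224. Expand this rational in ℤ_3: compute digits iteratively via d_i = x_i mod 3, x_{i+1} = (x_i − d_i)/3. The first 6 digits are (1, 0, 1, 2, 0, 2).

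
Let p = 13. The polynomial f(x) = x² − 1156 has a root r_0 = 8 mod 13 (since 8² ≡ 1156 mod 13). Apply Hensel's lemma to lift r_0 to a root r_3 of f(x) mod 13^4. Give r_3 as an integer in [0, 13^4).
r_3 = 34 (mod 28561)

Hensel's recurrence: r_{i+1} = r_i − f(r_i)·(f′(r_i))^{-1} mod 13^{i+2}, with f′(x) = 2x. Iterate:
  r_0 = 8 (mod 13)
  r_1 = 34 (mod 169)
  r_2 = 34 (mod 2197)
  r_3 = 34 (mod 28561)
Final: r_3 = 34, and one checks f(r_3) ≡ 0 mod 13^4.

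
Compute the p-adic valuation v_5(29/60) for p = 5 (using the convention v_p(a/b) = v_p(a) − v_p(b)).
v_5(29/60) = -1

Factor powers of 5 from the numerator and denominator of the reduced fraction: 29 = 5^0 · 29 and 60 = 5^1 · 12. Apply v_p(a/b) = v_p(a) − v_p(b): v_5(29/60) = 0 − 1 = -1.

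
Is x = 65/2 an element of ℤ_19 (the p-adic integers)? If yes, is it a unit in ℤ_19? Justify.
x ∈ ℤ_19^× (unit); v_19(x) = 0

ℤ_19 = {x ∈ ℚ_19 : v_19(x) ≥ 0} and ℤ_19^× = {x ∈ ℤ_19 : v_19(x) = 0}. Here v_19(65/2) = v_19(num) − v_19(den) = 0; compare against these criteria.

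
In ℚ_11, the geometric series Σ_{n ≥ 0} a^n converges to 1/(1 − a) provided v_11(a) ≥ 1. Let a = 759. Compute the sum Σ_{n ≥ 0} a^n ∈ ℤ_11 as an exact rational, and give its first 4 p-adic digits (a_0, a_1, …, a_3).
Σ a^n = 1/(1 − a) = -1/758;  first 4 digits = (1, 3, 4, 9)

v_11(a) = 1 ≥ 1, so the series converges in ℤ_11 to 1/(1 − a) = 1/(1 − 759) = -1/758. Expand this rational in ℤ_11: compute digits iteratively via d_i = x_i mod 11, x_{i+1} = (x_i − d_i)/11. The first 4 digits are (1, 3, 4, 9).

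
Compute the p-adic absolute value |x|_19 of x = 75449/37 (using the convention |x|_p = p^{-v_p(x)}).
|75449/37|_19 = 1/6859

Step 1 — compute v_19(x) by factoring powers of 19 out of the numerator and denominator: v_19(75449/37) = 3. Step 2 — apply |x|_p = p^{-v_p(x)} = 19^{-3} = 1/6859.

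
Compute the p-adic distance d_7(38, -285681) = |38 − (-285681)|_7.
d_7(38, -285681) = 1/16807

Step 1 — x − y = 38 − (-285681) = 285719. Step 2 — v_7(285719) = 5 (factor: 285719 = (7^5 · 17); the sign does not affect v_p). Step 3 — |x − y|_7 = 7^{-5} = 1/16807.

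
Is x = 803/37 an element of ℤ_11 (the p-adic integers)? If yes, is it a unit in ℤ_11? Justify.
x ∈ ℤ_11 but not a unit; v_11(x) = 1 > 0

ℤ_11 = {x ∈ ℚ_11 : v_11(x) ≥ 0} and ℤ_11^× = {x ∈ ℤ_11 : v_11(x) = 0}. Here v_11(803/37) = v_11(num) − v_11(den) = 1; compare against these criteria.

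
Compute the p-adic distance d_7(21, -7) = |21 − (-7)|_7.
d_7(21, -7) = 1/7

Step 1 — x − y = 21 − (-7) = 28. Step 2 — v_7(28) = 1 (factor: 28 = (7^1 · 4); the sign does not affect v_p). Step 3 — |x − y|_7 = 7^{-1} = 1/7.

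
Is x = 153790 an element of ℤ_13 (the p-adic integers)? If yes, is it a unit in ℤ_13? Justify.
x ∈ ℤ_13 but not a unit; v_13(x) = 3 > 0

ℤ_13 = {x ∈ ℚ_13 : v_13(x) ≥ 0} and ℤ_13^× = {x ∈ ℤ_13 : v_13(x) = 0}. Here v_13(153790) = v_13(num) − v_13(den) = 3; compare against these criteria.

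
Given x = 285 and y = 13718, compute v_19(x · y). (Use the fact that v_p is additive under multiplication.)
v_19(3909630) = 4

v_p(x) = 1 (factor: 285 = 19^1 · 15); v_p(y) = 3 (factor: 13718 = 19^3 · 2). Additivity: v_p(xy) = v_p(x) + v_p(y) = 1 + 3 = 4. (Direct check: xy = 3909630 = 19^4 · (30).)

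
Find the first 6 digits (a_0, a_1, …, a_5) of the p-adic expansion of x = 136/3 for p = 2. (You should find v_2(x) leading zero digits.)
(a_0, …, a_5) = (0, 0, 0, 1, 1, 0)

v_2(136/3) = 3, so a_0 = ... = a_2 = 0. Factor out: x = 2^3 · u with u = 17/3 a unit in ℤ_2. Expand u iteratively via a_{v+i} = u_i mod 2, u_{i+1} = (u_i − a_{v+i})/2:
  u_0 = 17/3;  a_3 = 1;  u_1 = (u_0 − 1)/2 = 7/3
  u_1 = 7/3;  a_4 = 1;  u_2 = (u_1 − 1)/2 = 2/3
  u_2 = 2/3;  a_5 = 0;  u_3 = (u_2 − 0)/2 = 1/3
Digits: (0, 0, 0, 1, 1, 0).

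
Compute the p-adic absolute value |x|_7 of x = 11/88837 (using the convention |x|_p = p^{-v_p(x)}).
|11/88837|_7 = 2401

Step 1 — compute v_7(x) by factoring powers of 7 out of the numerator and denominator: v_7(11/88837) = -4. Step 2 — apply |x|_p = p^{-v_p(x)} = 7^{4} = 2401.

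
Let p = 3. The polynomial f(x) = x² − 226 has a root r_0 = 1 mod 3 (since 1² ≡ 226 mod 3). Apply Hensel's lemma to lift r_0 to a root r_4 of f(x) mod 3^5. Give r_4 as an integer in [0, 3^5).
r_4 = 73 (mod 243)

Hensel's recurrence: r_{i+1} = r_i − f(r_i)·(f′(r_i))^{-1} mod 3^{i+2}, with f′(x) = 2x. Iterate:
  r_0 = 1 (mod 3)
  r_1 = 1 (mod 9)
  r_2 = 19 (mod 27)
  r_3 = 73 (mod 81)
  r_4 = 73 (mod 243)
Final: r_4 = 73, and one checks f(r_4) ≡ 0 mod 3^5.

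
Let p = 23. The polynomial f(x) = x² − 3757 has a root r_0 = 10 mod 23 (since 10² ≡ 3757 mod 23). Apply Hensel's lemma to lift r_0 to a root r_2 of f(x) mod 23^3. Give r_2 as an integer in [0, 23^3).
r_2 = 6197 (mod 12167)

Hensel's recurrence: r_{i+1} = r_i − f(r_i)·(f′(r_i))^{-1} mod 23^{i+2}, with f′(x) = 2x. Iterate:
  r_0 = 10 (mod 23)
  r_1 = 378 (mod 529)
  r_2 = 6197 (mod 12167)
Final: r_2 = 6197, and one checks f(r_2) ≡ 0 mod 23^3.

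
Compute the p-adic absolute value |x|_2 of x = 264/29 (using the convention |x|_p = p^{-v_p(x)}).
|264/29|_2 = 1/8

Step 1 — compute v_2(x) by factoring powers of 2 out of the numerator and denominator: v_2(264/29) = 3. Step 2 — apply |x|_p = p^{-v_p(x)} = 2^{-3} = 1/8.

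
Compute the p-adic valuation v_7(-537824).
v_7(-537824) = 5

v_7(n) is the largest exponent k such that 7^k divides n. Factor out: -537824 = -7^5 · 32. (Sign doesn't affect v_p.) So v_7(-537824) = 5.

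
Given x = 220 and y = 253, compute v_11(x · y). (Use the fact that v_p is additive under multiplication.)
v_11(55660) = 2

v_p(x) = 1 (factor: 220 = 11^1 · 20); v_p(y) = 1 (factor: 253 = 11^1 · 23). Additivity: v_p(xy) = v_p(x) + v_p(y) = 1 + 1 = 2. (Direct check: xy = 55660 = 11^2 · (460).)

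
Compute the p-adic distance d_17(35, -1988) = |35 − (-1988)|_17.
d_17(35, -1988) = 1/289

Step 1 — x − y = 35 − (-1988) = 2023. Step 2 — v_17(2023) = 2 (factor: 2023 = (17^2 · 7); the sign does not affect v_p). Step 3 — |x − y|_17 = 17^{-2} = 1/289.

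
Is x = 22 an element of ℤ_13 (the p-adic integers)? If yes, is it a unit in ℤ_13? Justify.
x ∈ ℤ_13^× (unit); v_13(x) = 0

ℤ_13 = {x ∈ ℚ_13 : v_13(x) ≥ 0} and ℤ_13^× = {x ∈ ℤ_13 : v_13(x) = 0}. Here v_13(22) = v_13(num) − v_13(den) = 0; compare against these criteria.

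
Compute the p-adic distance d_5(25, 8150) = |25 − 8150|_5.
d_5(25, 8150) = 1/625

Step 1 — x − y = 25 − 8150 = -8125. Step 2 — v_5(-8125) = 4 (factor: -8125 = −(5^4 · 13); the sign does not affect v_p). Step 3 — |x − y|_5 = 5^{-4} = 1/625.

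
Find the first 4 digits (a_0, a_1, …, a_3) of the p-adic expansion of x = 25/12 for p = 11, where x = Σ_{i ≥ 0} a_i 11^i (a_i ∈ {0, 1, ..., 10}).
(a_0, …, a_3) = (3, 10, 0, 10)

v_11(25/12) = 0 (numerator and denominator both coprime to 11), so x ∈ ℤ_11^×. Compute digits iteratively via a_i = x_i mod 11, x_{i+1} = (x_i − a_i)/11, with x_0 = x:
  x_0 = 25/12;  a_0 = 3;  x_1 = (x_0 − 3)/11 = -1/12
  x_1 = -1/12;  a_1 = 10;  x_2 = (x_1 − 10)/11 = -11/12
  x_2 = -11/12;  a_2 = 0;  x_3 = (x_2 − 0)/11 = -1/12
  x_3 = -1/12;  a_3 = 10;  x_4 = (x_3 − 10)/11 = -11/12
Digits: (3, 10, 0, 10).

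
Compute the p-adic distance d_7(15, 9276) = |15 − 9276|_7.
d_7(15, 9276) = 1/343

Step 1 — x − y = 15 − 9276 = -9261. Step 2 — v_7(-9261) = 3 (factor: -9261 = −(7^3 · 27); the sign does not affect v_p). Step 3 — |x − y|_7 = 7^{-3} = 1/343.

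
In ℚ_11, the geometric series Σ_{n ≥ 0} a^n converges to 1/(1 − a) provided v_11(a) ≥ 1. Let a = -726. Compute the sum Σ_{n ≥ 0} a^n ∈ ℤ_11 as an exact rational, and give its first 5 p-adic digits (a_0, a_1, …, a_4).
Σ a^n = 1/(1 − a) = 1/727;  first 5 digits = (1, 0, 5, 10, 2)

v_11(a) = 2 ≥ 1, so the series converges in ℤ_11 to 1/(1 − a) = 1/(1 − (-726)) = 1/727. Expand this rational in ℤ_11: compute digits iteratively via d_i = x_i mod 11, x_{i+1} = (x_i − d_i)/11. The first 5 digits are (1, 0, 5, 10, 2).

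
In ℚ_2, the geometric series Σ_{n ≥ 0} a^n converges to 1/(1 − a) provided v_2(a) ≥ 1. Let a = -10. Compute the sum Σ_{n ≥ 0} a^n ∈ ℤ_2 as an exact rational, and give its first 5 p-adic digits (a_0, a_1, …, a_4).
Σ a^n = 1/(1 − a) = 1/11;  first 5 digits = (1, 1, 0, 0, 0)

v_2(a) = 1 ≥ 1, so the series converges in ℤ_2 to 1/(1 − a) = 1/(1 − (-10)) = 1/11. Expand this rational in ℤ_2: compute digits iteratively via d_i = x_i mod 2, x_{i+1} = (x_i − d_i)/2. The first 5 digits are (1, 1, 0, 0, 0).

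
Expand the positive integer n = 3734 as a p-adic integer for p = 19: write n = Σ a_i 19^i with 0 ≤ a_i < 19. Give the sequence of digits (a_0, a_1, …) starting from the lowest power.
(a_0, a_1, …) = (10, 6, 10)

Repeated division by 19 gives the digits low-to-high: 3734 = 10 + 6·19^1 + 10·19^2. Digit sequence: (10, 6, 10).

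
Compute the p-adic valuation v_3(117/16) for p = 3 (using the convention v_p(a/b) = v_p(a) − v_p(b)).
v_3(117/16) = 2

Factor powers of 3 from the numerator and denominator of the reduced fraction: 117 = 3^2 · 13 and 16 = 3^0 · 16. Apply v_p(a/b) = v_p(a) − v_p(b): v_3(117/16) = 2 − 0 = 2.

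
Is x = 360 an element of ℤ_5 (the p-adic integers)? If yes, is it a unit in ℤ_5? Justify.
x ∈ ℤ_5 but not a unit; v_5(x) = 1 > 0

ℤ_5 = {x ∈ ℚ_5 : v_5(x) ≥ 0} and ℤ_5^× = {x ∈ ℤ_5 : v_5(x) = 0}. Here v_5(360) = v_5(num) − v_5(den) = 1; compare against these criteria.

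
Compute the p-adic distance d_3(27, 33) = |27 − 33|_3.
d_3(27, 33) = 1/3

Step 1 — x − y = 27 − 33 = -6. Step 2 — v_3(-6) = 1 (factor: -6 = −(3^1 · 2); the sign does not affect v_p). Step 3 — |x − y|_3 = 3^{-1} = 1/3.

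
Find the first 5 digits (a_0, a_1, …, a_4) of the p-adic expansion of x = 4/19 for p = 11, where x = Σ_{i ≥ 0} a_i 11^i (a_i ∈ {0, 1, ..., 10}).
(a_0, …, a_4) = (6, 7, 8, 5, 7)

v_11(4/19) = 0 (numerator and denominator both coprime to 11), so x ∈ ℤ_11^×. Compute digits iteratively via a_i = x_i mod 11, x_{i+1} = (x_i − a_i)/11, with x_0 = x:
  x_0 = 4/19;  a_0 = 6;  x_1 = (x_0 − 6)/11 = -10/19
  x_1 = -10/19;  a_1 = 7;  x_2 = (x_1 − 7)/11 = -13/19
  x_2 = -13/19;  a_2 = 8;  x_3 = (x_2 − 8)/11 = -15/19
  x_3 = -15/19;  a_3 = 5;  x_4 = (x_3 − 5)/11 = -10/19
  x_4 = -10/19;  a_4 = 7;  x_5 = (x_4 − 7)/11 = -13/19
Digits: (6, 7, 8, 5, 7).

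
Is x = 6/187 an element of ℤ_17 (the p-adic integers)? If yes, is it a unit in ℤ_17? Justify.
x ∉ ℤ_17 (v_17(x) = -1 < 0)

ℤ_17 = {x ∈ ℚ_17 : v_17(x) ≥ 0} and ℤ_17^× = {x ∈ ℤ_17 : v_17(x) = 0}. Here v_17(6/187) = v_17(num) − v_17(den) = -1; compare against these criteria.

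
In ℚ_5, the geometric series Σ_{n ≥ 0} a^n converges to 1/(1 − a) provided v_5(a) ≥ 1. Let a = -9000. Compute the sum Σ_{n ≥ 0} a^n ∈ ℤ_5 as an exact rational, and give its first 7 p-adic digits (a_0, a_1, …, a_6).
Σ a^n = 1/(1 − a) = 1/9001;  first 7 digits = (1, 0, 0, 3, 0, 2, 3)

v_5(a) = 3 ≥ 1, so the series converges in ℤ_5 to 1/(1 − a) = 1/(1 − (-9000)) = 1/9001. Expand this rational in ℤ_5: compute digits iteratively via d_i = x_i mod 5, x_{i+1} = (x_i − d_i)/5. The first 7 digits are (1, 0, 0, 3, 0, 2, 3).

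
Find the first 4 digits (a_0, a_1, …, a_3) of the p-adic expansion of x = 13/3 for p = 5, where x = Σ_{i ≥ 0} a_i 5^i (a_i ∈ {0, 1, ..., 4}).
(a_0, …, a_3) = (1, 4, 1, 3)

v_5(13/3) = 0 (numerator and denominator both coprime to 5), so x ∈ ℤ_5^×. Compute digits iteratively via a_i = x_i mod 5, x_{i+1} = (x_i − a_i)/5, with x_0 = x:
  x_0 = 13/3;  a_0 = 1;  x_1 = (x_0 − 1)/5 = 2/3
  x_1 = 2/3;  a_1 = 4;  x_2 = (x_1 − 4)/5 = -2/3
  x_2 = -2/3;  a_2 = 1;  x_3 = (x_2 − 1)/5 = -1/3
  x_3 = -1/3;  a_3 = 3;  x_4 = (x_3 − 3)/5 = -2/3
Digits: (1, 4, 1, 3).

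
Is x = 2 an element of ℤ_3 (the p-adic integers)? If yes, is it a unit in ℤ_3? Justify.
x ∈ ℤ_3^× (unit); v_3(x) = 0

ℤ_3 = {x ∈ ℚ_3 : v_3(x) ≥ 0} and ℤ_3^× = {x ∈ ℤ_3 : v_3(x) = 0}. Here v_3(2) = v_3(num) − v_3(den) = 0; compare against these criteria.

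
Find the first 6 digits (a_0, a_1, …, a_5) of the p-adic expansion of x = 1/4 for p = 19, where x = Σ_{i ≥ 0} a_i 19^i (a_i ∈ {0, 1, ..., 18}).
(a_0, …, a_5) = (5, 14, 4, 14, 4, 14)

v_19(1/4) = 0 (numerator and denominator both coprime to 19), so x ∈ ℤ_19^×. Compute digits iteratively via a_i = x_i mod 19, x_{i+1} = (x_i − a_i)/19, with x_0 = x:
  x_0 = 1/4;  a_0 = 5;  x_1 = (x_0 − 5)/19 = -1/4
  x_1 = -1/4;  a_1 = 14;  x_2 = (x_1 − 14)/19 = -3/4
  x_2 = -3/4;  a_2 = 4;  x_3 = (x_2 − 4)/19 = -1/4
  x_3 = -1/4;  a_3 = 14;  x_4 = (x_3 − 14)/19 = -3/4
  x_4 = -3/4;  a_4 = 4;  x_5 = (x_4 − 4)/19 = -1/4
  x_5 = -1/4;  a_5 = 14;  x_6 = (x_5 − 14)/19 = -3/4
Digits: (5, 14, 4, 14, 4, 14).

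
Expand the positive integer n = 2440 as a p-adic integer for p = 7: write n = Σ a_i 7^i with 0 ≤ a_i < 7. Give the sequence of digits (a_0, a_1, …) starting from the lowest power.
(a_0, a_1, …) = (4, 5, 0, 0, 1)

Repeated division by 7 gives the digits low-to-high: 2440 = 4 + 5·7^1 + 1·7^4. Digit sequence: (4, 5, 0, 0, 1).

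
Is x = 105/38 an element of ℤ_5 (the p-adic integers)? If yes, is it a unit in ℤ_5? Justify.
x ∈ ℤ_5 but not a unit; v_5(x) = 1 > 0

ℤ_5 = {x ∈ ℚ_5 : v_5(x) ≥ 0} and ℤ_5^× = {x ∈ ℤ_5 : v_5(x) = 0}. Here v_5(105/38) = v_5(num) − v_5(den) = 1; compare against these criteria.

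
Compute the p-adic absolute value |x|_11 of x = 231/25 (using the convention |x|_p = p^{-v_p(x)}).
|231/25|_11 = 1/11

Step 1 — compute v_11(x) by factoring powers of 11 out of the numerator and denominator: v_11(231/25) = 1. Step 2 — apply |x|_p = p^{-v_p(x)} = 11^{-1} = 1/11.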